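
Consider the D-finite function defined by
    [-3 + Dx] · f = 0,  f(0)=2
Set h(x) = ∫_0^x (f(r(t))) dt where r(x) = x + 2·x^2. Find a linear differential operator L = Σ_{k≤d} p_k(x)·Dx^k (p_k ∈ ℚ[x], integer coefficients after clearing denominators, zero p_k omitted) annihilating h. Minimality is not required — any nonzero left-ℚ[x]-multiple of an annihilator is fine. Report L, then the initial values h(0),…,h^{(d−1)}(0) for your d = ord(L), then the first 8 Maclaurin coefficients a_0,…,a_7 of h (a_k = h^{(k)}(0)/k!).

f: a_k = 2, 6, 9, 9, 27/4, 81/20, 81/40, 243/280, …
L₀ from L_f via x↦r, Dx↦r'^{-1}Dx.
Integrate: L := L₀·Dx.
L = (-3 - 12·x)·Dx + Dx^2  (order 2).
h: a_k = 0, 2, 3, 7, 45/4, 387/20, 1107/40, 11061/280, …
ICs: h(0) = 0, h′(0) = 2.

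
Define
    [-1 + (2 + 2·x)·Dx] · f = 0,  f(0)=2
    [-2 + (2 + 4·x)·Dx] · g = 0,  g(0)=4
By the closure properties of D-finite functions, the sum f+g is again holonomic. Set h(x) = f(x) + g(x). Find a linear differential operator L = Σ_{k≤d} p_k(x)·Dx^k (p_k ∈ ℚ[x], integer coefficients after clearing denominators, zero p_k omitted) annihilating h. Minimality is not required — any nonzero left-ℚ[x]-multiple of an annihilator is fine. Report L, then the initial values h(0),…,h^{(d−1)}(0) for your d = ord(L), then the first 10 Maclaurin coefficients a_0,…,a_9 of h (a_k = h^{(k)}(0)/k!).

L = -1 + (3 + 4·x)·Dx + (2 + 6·x + 4·x^2)·Dx^2  (order 2).
h: a_k = 6, 5, -9/4, 17/8, -165/64, 455/128, -2709/512, 8481/1024, -220077/16384, 732875/32768, …
ICs: h(0) = 6, h′(0) = 5.

f: a_k = 2, 1, -1/4, 1/8, -5/64, 7/128, -21/512, 33/1024, -429/16384, 715/32768, …
g: a_k = 4, 4, -2, 2, -5/2, 7/2, -21/4, 33/4, -429/32, 715/32, …
Weyl lclm of L_f,L_g ⇒ L₀ (ord ≤ 2).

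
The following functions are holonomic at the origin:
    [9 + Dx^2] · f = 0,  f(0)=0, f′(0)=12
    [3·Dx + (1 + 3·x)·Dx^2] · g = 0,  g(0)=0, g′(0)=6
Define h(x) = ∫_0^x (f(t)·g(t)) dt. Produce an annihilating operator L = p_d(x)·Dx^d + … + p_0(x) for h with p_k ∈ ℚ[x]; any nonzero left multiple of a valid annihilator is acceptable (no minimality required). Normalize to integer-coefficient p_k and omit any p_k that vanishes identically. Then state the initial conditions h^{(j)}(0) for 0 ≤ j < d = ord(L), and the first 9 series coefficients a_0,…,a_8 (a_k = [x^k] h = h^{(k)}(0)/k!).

f: a_k = 0, 12, 0, -18, 0, 81/10, 0, -243/140, 0, …
g: a_k = 0, 6, -9, 18, -81/2, 486/5, -243, 4374/7, -6561/4, …
h₀=f·g: eliminate ⇒ L₀, order ≤ 2·2.
∫: right-multiply L₀ by Dx.
L = (-81 + 486·x + 4617·x^2 + 11664·x^3 + 8748·x^4)·Dx + (36 + 540·x + 1944·x^2 + 1944·x^3)·Dx^2 + (180·x + 1134·x^2 + 2592·x^3 + 1944·x^4)·Dx^3 + (4 + 60·x + 216·x^2 + 216·x^3)·Dx^4 + (1 + 14·x + 69·x^2 + 144·x^3 + 108·x^4)·Dx^5  (order 5).
h: a_k = 0, 0, 0, 24, -27, 108/5, -54, 891/7, -22599/80, …
ICs: h(0) = 0, h′(0) = 0, h′′(0) = 0, h′′′(0) = 144, h′′′′(0) = -648.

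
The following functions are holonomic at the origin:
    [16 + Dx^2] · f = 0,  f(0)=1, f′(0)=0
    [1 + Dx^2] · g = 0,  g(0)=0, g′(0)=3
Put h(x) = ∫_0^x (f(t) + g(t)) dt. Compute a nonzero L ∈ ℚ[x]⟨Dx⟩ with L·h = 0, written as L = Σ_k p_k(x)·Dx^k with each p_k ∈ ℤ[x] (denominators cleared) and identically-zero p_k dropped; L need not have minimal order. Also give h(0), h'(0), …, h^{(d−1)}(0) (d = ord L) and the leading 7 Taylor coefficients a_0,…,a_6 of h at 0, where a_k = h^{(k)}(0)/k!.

f: a_k = 1, 0, -8, 0, 32/3, 0, -256/45, …
g: a_k = 0, 3, 0, -1/2, 0, 1/40, 0, …
L₀ := lclm(L_f,L_g); ord L₀ ≤ 2+2.
h=∫h₀ ⇒ L = L₀·Dx.
L = 16·Dx + 17·Dx^3 + Dx^5  (order 5).
h: a_k = 0, 1, 3/2, -8/3, -1/8, 32/15, 1/240, …
ICs: h(0) = 0, h′(0) = 1, h′′(0) = 3, h′′′(0) = -16, h′′′′(0) = -3.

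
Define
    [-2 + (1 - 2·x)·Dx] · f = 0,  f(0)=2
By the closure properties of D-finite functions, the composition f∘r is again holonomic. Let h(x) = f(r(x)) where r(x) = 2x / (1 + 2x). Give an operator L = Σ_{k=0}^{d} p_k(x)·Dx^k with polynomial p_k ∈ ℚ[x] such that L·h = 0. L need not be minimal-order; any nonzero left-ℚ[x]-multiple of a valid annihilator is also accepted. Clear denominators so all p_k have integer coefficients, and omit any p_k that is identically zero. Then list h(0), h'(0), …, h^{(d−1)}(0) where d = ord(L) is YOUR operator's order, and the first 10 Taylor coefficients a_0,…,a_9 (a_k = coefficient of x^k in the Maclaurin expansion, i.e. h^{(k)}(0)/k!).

f: a_k = 2, 4, 8, 16, 32, 64, 128, 256, 512, 1024, …
f∘r: x↦r, Dx↦Dx/r' in L_f ⇒ L₀.
L = 4 + (-1 + 4·x^2)·Dx  (order 1).
h: a_k = 2, 8, 16, 32, 64, 128, 256, 512, 1024, 2048, …
ICs: h(0) = 2.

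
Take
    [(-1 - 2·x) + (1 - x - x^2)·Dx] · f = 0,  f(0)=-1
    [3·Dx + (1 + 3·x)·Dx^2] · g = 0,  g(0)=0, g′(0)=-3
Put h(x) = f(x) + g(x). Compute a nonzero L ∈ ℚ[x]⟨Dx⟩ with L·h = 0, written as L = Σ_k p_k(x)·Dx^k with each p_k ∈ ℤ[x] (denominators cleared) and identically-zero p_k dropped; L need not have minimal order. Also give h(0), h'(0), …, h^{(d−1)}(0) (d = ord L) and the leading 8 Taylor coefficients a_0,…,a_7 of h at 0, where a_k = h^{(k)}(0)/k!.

L = (126 + 342·x + 468·x^2 + 180·x^3 + 108·x^4)·Dx + (156·x + 576·x^2 + 672·x^3 + 378·x^4 + 180·x^5)·Dx^2 + (-7 - 35·x - 29·x^2 + 63·x^3 + 99·x^4 + 93·x^5 + 36·x^6)·Dx^3  (order 3).
h: a_k = -1, -4, 5/2, -12, 61/4, -283/5, 217/2, -2334/7, …
ICs: h(0) = -1, h′(0) = -4, h′′(0) = 5.

f: a_k = -1, -1, -2, -3, -5, -8, -13, -21, …
g: a_k = 0, -3, 9/2, -9, 81/4, -243/5, 243/2, -2187/7, …
f+g: L₀ = lclm(L_f,L_g), ord ≤ 1+2.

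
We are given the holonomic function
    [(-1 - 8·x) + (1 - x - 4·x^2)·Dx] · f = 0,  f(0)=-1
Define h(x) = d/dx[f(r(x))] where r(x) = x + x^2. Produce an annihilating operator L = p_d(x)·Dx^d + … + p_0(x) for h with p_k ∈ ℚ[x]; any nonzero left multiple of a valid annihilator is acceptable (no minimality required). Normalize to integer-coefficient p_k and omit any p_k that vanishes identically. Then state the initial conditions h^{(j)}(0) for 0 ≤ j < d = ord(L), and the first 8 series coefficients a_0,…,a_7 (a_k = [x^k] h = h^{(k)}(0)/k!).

L = (12 + 78·x + 246·x^2 + 656·x^3 + 1128·x^4 + 960·x^5 + 320·x^6) + (-1 - 9·x - 9·x^2 + 66·x^3 + 220·x^4 + 312·x^5 + 224·x^6 + 64·x^7)·Dx  (order 1).
h: a_k = -1, -12, -57, -244, -1040, -4134, -16051, -61168, …
ICs: h(0) = -1.

f: a_k = -1, -1, -5, -9, -29, -65, -181, -441, …
Change of var in L_f (x↦r) gives L₀.
Differentiate: ansatz ord ≤ ord L₀ ⇒ L.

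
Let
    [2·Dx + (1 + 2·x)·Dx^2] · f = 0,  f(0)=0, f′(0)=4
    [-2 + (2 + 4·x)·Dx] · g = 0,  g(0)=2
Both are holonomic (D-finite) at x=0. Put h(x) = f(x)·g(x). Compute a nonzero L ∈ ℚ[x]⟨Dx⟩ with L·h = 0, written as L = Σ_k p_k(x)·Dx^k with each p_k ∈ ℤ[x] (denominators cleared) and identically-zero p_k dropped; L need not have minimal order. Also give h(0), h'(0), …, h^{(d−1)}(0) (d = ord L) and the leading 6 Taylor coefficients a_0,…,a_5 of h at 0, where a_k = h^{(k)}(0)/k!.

f: a_k = 0, 4, -4, 16/3, -8, 64/5, …
g: a_k = 2, 2, -1, 1, -5/4, 7/4, …
Product ⇒ symmetric product L₀, ord ≤ 2.
L = 1 + (1 + 4·x + 4·x^2)·Dx^2  (order 2).
h: a_k = 0, 8, 0, -4/3, 8/3, -71/15, …
ICs: h(0) = 0, h′(0) = 8.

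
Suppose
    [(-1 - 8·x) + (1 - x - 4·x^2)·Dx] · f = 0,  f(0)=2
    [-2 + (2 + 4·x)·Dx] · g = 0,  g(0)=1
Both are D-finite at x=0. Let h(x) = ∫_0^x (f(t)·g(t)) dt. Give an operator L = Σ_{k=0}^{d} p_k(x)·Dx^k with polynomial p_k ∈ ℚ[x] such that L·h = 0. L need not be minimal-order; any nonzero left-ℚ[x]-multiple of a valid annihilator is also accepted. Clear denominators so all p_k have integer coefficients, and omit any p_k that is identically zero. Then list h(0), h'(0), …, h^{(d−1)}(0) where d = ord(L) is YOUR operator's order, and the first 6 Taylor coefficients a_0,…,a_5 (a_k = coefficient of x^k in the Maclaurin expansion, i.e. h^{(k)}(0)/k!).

f: a_k = 2, 2, 10, 18, 58, 130, …
g: a_k = 1, 1, -1/2, 1/2, -5/8, 7/8, …
L₀ := L_f ⊗_s L_g (sym. prod.), ord ≤ 1.
Integrate: L := L₀·Dx.
L = (2 + 9·x + 12·x^2)·Dx + (-1 - x + 6·x^2 + 8·x^3)·Dx^2  (order 2).
h: a_k = 0, 2, 2, 11/3, 7, 283/20, …
ICs: h(0) = 0, h′(0) = 2.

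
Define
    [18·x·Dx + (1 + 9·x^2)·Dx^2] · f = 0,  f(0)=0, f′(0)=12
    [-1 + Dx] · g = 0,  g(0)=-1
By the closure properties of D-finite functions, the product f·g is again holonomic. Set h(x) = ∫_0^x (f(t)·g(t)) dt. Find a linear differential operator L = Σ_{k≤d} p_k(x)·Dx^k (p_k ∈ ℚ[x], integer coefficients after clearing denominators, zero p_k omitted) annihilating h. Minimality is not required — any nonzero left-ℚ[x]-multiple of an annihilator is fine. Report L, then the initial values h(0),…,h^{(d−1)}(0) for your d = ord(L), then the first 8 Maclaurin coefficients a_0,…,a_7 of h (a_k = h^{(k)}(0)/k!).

f: a_k = 0, 12, 0, -36, 0, 972/5, 0, -8748/7, …
g: a_k = -1, -1, -1/2, -1/6, -1/24, -1/120, -1/720, -1/5040, …
L₀ := L_f ⊗_s L_g (sym. prod.), ord ≤ 2.
h=∫₀ˣh₀: take L = L₀·Dx.
L = (1 - 18·x + 9·x^2)·Dx + (-2 + 18·x - 18·x^2)·Dx^2 + (1 + 9·x^2)·Dx^3  (order 3).
h: a_k = 0, 0, -6, -4, 15/2, 34/5, -1769/60, -377/14, …
ICs: h(0) = 0, h′(0) = 0, h′′(0) = -12.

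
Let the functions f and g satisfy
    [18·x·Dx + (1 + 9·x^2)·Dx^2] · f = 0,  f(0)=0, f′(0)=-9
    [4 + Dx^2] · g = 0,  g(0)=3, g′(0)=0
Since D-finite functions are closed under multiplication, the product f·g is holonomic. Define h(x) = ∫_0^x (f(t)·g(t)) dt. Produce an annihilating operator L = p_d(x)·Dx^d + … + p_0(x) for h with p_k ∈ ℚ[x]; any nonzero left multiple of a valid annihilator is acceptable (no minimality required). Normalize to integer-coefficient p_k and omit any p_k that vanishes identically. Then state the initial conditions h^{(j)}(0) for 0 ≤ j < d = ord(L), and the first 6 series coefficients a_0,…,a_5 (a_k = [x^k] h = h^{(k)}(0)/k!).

L = (2080 + 50256·x^2 + 89424·x^4 + 186624·x^6 + 419904·x^8)·Dx + (3168·x + 38880·x^3 + 139968·x^5 + 419904·x^7)·Dx^2 + (572 + 13788·x^2 + 33048·x^4 + 93312·x^6 + 209952·x^8)·Dx^3 + (792·x + 9720·x^3 + 34992·x^5 + 104976·x^7)·Dx^4 + (13 + 306·x^2 + 2673·x^4 + 11664·x^6 + 26244·x^8)·Dx^5  (order 5).
h: a_k = 0, 0, -27/2, 0, 135/4, 0, …
ICs: h(0) = 0, h′(0) = 0, h′′(0) = -27, h′′′(0) = 0, h′′′′(0) = 810.

f: a_k = 0, -9, 0, 27, 0, -729/5, …
g: a_k = 3, 0, -6, 0, 2, 0, …
h₀=f·g: eliminate ⇒ L₀, order ≤ 2·2.
h=∫₀ˣh₀: take L = L₀·Dx.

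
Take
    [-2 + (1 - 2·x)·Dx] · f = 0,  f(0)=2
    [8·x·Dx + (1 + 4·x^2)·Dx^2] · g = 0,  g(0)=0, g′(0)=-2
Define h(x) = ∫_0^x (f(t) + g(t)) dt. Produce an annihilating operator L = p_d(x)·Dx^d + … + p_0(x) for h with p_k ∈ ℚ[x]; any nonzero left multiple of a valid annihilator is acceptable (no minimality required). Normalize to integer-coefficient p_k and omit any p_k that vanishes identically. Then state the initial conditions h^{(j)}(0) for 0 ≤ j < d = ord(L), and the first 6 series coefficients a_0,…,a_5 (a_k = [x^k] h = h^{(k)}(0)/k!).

f: a_k = 2, 4, 8, 16, 32, 64, …
g: a_k = 0, -2, 0, 8/3, 0, -32/5, …
f+g: L₀ = lclm(L_f,L_g), ord ≤ 1+2.
∫: right-multiply L₀ by Dx.
L = (-8 + 64·x + 96·x^2)·Dx^2 + (8 - 8·x + 32·x^2 + 96·x^3)·Dx^3 + (-1 + 16·x^4)·Dx^4  (order 4).
h: a_k = 0, 2, 1, 8/3, 14/3, 32/5, …
ICs: h(0) = 0, h′(0) = 2, h′′(0) = 2, h′′′(0) = 16.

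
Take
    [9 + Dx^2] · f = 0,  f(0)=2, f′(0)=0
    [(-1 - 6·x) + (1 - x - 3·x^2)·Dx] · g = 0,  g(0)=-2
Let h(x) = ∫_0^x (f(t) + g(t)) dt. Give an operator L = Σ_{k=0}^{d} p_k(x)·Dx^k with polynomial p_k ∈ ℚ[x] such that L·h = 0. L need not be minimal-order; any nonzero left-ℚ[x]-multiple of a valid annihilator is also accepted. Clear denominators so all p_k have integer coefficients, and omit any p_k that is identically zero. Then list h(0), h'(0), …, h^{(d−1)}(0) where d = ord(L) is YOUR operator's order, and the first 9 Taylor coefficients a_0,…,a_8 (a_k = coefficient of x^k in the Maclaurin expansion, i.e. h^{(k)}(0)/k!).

f: a_k = 2, 0, -9, 0, 27/4, 0, -81/40, 0, 729/2240, …
g: a_k = -2, -2, -8, -14, -38, -80, -194, -434, -1016, …
h₀=f+g: left-lcm gives L₀, ord ≤ 3.
h=∫h₀ ⇒ L = L₀·Dx.
L = (-459 - 2916·x - 1539·x^2 - 3888·x^3 - 3645·x^4 - 4374·x^5)·Dx + (153 - 153·x - 378·x^2 + 405·x^3 - 2187·x^5 - 2187·x^6)·Dx^2 + (-51 - 324·x - 171·x^2 - 432·x^3 - 405·x^4 - 486·x^5)·Dx^3 + (17 - 17·x - 42·x^2 + 45·x^3 - 243·x^5 - 243·x^6)·Dx^4  (order 4).
h: a_k = 0, 0, -1, -17/3, -7/2, -25/4, -40/3, -7841/280, -217/4, …
ICs: h(0) = 0, h′(0) = 0, h′′(0) = -2, h′′′(0) = -34.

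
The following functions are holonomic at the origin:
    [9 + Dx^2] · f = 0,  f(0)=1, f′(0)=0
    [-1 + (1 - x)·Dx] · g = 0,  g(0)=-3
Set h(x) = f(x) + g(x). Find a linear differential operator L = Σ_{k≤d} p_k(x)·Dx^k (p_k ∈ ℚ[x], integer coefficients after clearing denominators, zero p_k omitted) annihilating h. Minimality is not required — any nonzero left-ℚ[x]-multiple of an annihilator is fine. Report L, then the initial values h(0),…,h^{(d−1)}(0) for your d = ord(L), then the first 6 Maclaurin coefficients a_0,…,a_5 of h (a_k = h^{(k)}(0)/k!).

L = (-135 + 162·x - 81·x^2) + (99 - 261·x + 243·x^2 - 81·x^3)·Dx + (-15 + 18·x - 9·x^2)·Dx^2 + (11 - 29·x + 27·x^2 - 9·x^3)·Dx^3  (order 3).
h: a_k = -2, -3, -15/2, -3, 3/8, -3, …
ICs: h(0) = -2, h′(0) = -3, h′′(0) = -15.

f: a_k = 1, 0, -9/2, 0, 27/8, 0, …
g: a_k = -3, -3, -3, -3, -3, -3, …
Weyl lclm of L_f,L_g ⇒ L₀ (ord ≤ 3).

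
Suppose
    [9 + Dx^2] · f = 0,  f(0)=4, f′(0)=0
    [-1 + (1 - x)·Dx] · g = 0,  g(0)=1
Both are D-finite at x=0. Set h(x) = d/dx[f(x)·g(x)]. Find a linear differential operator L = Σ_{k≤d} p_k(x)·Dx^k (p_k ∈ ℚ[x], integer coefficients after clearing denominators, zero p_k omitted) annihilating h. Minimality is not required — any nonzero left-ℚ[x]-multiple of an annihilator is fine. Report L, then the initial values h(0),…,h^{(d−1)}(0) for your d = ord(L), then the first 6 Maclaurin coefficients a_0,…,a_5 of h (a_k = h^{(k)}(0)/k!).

f: a_k = 4, 0, -18, 0, 27/2, 0, …
g: a_k = 1, 1, 1, 1, 1, 1, …
Product ⇒ symmetric product L₀, ord ≤ 2.
Derive L from L₀ (diff closure).
L = (7 - 18·x + 9·x^2) + (-2 + 2·x)·Dx + (1 - 2·x + x^2)·Dx^2  (order 2).
h: a_k = 4, -28, -42, -2, -5/2, -273/10, …
ICs: h(0) = 4, h′(0) = -28.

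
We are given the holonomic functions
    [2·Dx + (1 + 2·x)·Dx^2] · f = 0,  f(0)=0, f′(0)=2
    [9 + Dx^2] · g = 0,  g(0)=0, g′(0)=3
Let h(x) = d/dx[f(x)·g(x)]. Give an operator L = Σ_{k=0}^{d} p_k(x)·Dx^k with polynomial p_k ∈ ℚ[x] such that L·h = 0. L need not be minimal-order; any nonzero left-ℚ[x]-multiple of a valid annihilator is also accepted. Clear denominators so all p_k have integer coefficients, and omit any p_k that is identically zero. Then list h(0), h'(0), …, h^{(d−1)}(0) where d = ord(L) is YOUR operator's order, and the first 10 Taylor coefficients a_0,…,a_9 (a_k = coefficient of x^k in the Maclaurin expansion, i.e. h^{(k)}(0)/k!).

L = (-1890 - 5103·x + 24057·x^2 + 163296·x^3 + 344088·x^4 + 314928·x^5 + 104976·x^6) + (-297 + 1998·x + 19440·x^2 + 51840·x^3 + 58320·x^4 + 23328·x^5)·Dx + (-147 + 738·x + 11106·x^2 + 44064·x^3 + 80352·x^4 + 69984·x^5 + 23328·x^6)·Dx^2 + (-33 + 222·x + 2160·x^2 + 5760·x^3 + 6480·x^4 + 2592·x^5)·Dx^3 + (7 + 145·x + 937·x^2 + 2880·x^3 + 4680·x^4 + 3888·x^5 + 1296·x^6)·Dx^4  (order 4).
h: a_k = 0, 12, -18, -4, -15, 135/2, -2527/20, 1713/7, -27837/56, 481403/480, …
ICs: h(0) = 0, h′(0) = 12, h′′(0) = -36, h′′′(0) = -24.

f: a_k = 0, 2, -2, 8/3, -4, 32/5, -32/3, 128/7, -32, 512/9, …
g: a_k = 0, 3, 0, -9/2, 0, 81/40, 0, -243/560, 0, 243/4480, …
Product ⇒ symmetric product L₀, ord ≤ 4.
h=h₀': d/dx-closure on L₀ ⇒ L.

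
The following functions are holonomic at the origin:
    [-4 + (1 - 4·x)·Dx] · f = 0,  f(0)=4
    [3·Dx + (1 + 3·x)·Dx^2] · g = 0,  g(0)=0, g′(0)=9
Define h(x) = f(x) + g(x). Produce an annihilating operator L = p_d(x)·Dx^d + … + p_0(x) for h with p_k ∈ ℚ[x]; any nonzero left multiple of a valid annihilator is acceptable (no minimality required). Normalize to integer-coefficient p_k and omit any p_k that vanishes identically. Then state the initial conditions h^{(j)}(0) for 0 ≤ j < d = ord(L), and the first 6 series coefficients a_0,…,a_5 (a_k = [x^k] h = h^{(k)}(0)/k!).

f: a_k = 4, 16, 64, 256, 1024, 4096, …
g: a_k = 0, 9, -27/2, 27, -243/4, 729/5, …
h₀=f+g: left-lcm gives L₀, ord ≤ 3.
L = (432 + 288·x)·Dx + (78 + 720·x + 576·x^2)·Dx^2 + (-11 - x + 144·x^2 + 144·x^3)·Dx^3  (order 3).
h: a_k = 4, 25, 101/2, 283, 3853/4, 21209/5, …
ICs: h(0) = 4, h′(0) = 25, h′′(0) = 101.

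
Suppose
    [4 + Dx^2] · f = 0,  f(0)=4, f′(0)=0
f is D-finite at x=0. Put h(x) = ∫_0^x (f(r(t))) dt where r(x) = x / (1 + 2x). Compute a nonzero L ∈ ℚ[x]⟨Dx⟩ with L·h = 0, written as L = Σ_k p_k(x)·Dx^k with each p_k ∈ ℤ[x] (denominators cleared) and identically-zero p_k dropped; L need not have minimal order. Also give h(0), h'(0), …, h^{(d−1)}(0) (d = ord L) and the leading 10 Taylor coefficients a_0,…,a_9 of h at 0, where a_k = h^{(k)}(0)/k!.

f: a_k = 4, 0, -8, 0, 8/3, 0, -16/45, 0, 8/315, 0, …
Change of var in L_f (x↦r) gives L₀.
h=∫₀ˣh₀: take L = L₀·Dx.
L = 4·Dx + (4 + 24·x + 48·x^2 + 32·x^3)·Dx^2 + (1 + 8·x + 24·x^2 + 32·x^3 + 16·x^4)·Dx^3  (order 3).
h: a_k = 0, 4, 0, -8/3, 8, -56/3, 352/9, -24016/315, 696/5, -133592/567, …
ICs: h(0) = 0, h′(0) = 4, h′′(0) = 0.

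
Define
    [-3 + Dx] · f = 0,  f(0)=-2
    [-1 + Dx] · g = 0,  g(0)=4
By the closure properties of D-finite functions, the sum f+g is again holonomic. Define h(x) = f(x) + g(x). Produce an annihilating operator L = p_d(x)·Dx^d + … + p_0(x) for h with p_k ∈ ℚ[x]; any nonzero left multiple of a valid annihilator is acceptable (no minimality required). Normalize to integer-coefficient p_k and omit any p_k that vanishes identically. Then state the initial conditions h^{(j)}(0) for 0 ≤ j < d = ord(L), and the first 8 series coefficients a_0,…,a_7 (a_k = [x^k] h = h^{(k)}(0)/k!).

L = 3 - 4·Dx + Dx^2  (order 2).
h: a_k = 2, -2, -7, -25/3, -79/12, -241/60, -727/360, -437/504, …
ICs: h(0) = 2, h′(0) = -2.

f: a_k = -2, -6, -9, -9, -27/4, -81/20, -81/40, -243/280, …
g: a_k = 4, 4, 2, 2/3, 1/6, 1/30, 1/180, 1/1260, …
h₀=f+g: left-lcm gives L₀, ord ≤ 2.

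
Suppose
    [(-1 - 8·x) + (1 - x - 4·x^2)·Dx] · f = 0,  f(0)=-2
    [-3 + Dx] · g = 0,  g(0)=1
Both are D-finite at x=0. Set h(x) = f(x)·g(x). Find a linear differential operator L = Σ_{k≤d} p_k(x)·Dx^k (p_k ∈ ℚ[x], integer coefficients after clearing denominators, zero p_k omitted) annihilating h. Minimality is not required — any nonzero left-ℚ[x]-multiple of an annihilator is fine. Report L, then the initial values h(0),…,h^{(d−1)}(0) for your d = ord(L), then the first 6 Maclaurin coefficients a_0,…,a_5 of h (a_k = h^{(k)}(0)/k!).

L = (4 + 5·x - 12·x^2) + (-1 + x + 4·x^2)·Dx  (order 1).
h: a_k = -2, -8, -25, -66, -691/4, -2204/5, …
ICs: h(0) = -2.

f: a_k = -2, -2, -10, -18, -58, -130, …
g: a_k = 1, 3, 9/2, 9/2, 27/8, 81/40, …
Sym-product of L_f,L_g gives L₀ (≤ ord 1).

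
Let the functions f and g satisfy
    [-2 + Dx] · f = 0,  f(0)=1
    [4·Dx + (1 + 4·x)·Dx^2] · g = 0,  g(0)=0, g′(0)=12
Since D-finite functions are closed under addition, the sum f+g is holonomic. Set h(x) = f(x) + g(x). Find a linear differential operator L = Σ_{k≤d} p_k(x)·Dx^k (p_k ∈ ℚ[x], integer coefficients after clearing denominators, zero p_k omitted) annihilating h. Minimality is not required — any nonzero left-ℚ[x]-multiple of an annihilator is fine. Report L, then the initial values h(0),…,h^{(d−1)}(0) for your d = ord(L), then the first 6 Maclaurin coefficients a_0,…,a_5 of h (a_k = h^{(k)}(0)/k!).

f: a_k = 1, 2, 2, 4/3, 2/3, 4/15, …
g: a_k = 0, 12, -24, 64, -192, 3072/5, …
Sum ⇒ L₀ = lclm(L_f,L_g) in ℚ(x)⟨Dx⟩.
L = (-40 - 32·x)·Dx + (14 - 16·x - 32·x^2)·Dx^2 + (3 + 16·x + 16·x^2)·Dx^3  (order 3).
h: a_k = 1, 14, -22, 196/3, -574/3, 1844/3, …
ICs: h(0) = 1, h′(0) = 14, h′′(0) = -44.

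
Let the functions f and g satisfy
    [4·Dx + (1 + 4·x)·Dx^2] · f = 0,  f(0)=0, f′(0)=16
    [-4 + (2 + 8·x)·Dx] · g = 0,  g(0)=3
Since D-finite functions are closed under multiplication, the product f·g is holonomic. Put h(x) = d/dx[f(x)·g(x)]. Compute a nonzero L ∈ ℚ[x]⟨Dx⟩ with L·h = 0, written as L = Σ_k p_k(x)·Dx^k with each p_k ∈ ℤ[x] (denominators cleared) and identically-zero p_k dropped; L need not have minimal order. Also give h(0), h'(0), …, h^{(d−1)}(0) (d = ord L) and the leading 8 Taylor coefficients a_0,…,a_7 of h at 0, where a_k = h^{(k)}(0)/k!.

f: a_k = 0, 16, -32, 256/3, -256, 4096/5, -8192/3, 65536/7, …
g: a_k = 3, 6, -6, 12, -30, 84, -252, 792, …
Product ⇒ symmetric product L₀, ord ≤ 2.
Differentiate: ansatz ord ≤ ord L₀ ⇒ L.
L = 4 + (8 + 32·x)·Dx + (1 + 8·x + 16·x^2)·Dx^2  (order 2).
h: a_k = 48, 0, -96, 512, -2272, 47616/5, -194752/5, 5507072/35, …
ICs: h(0) = 48, h′(0) = 0.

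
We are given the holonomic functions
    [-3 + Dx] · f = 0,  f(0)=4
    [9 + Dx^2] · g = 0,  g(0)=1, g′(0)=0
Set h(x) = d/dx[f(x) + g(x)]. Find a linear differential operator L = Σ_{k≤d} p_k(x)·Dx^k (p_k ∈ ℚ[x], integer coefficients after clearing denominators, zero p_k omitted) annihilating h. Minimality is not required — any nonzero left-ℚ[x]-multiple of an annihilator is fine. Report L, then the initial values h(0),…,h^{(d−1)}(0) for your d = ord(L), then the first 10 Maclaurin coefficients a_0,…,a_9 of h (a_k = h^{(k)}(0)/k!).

f: a_k = 4, 12, 18, 18, 27/2, 81/10, 81/20, 243/140, 729/1120, 243/1120, …
g: a_k = 1, 0, -9/2, 0, 27/8, 0, -81/80, 0, 729/4480, 0, …
Weyl lclm of L_f,L_g ⇒ L₀ (ord ≤ 3).
h=h₀': d/dx-closure on L₀ ⇒ L.
L = 27 - 9·Dx + 3·Dx^2 - Dx^3  (order 3).
h: a_k = 12, 27, 54, 135/2, 81/2, 729/40, 243/20, 729/112, 2187/1120, 2187/4480, …
ICs: h(0) = 12, h′(0) = 27, h′′(0) = 108.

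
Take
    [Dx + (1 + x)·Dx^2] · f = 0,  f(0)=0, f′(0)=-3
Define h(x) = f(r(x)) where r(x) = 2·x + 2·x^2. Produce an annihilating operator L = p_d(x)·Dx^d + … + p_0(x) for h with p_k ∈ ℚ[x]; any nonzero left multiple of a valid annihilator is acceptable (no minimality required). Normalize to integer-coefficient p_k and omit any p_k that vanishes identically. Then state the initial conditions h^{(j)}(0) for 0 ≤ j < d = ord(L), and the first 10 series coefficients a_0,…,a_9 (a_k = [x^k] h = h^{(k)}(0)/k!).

f: a_k = 0, -3, 3/2, -1, 3/4, -3/5, 1/2, -3/7, 3/8, -1/3, …
Change of var in L_f (x↦r) gives L₀.
L = (4·x + 4·x^2)·Dx + (1 + 4·x + 6·x^2 + 4·x^3)·Dx^2  (order 2).
h: a_k = 0, -6, 0, 4, -6, 24/5, 0, -48/7, 12, -32/3, …
ICs: h(0) = 0, h′(0) = -6.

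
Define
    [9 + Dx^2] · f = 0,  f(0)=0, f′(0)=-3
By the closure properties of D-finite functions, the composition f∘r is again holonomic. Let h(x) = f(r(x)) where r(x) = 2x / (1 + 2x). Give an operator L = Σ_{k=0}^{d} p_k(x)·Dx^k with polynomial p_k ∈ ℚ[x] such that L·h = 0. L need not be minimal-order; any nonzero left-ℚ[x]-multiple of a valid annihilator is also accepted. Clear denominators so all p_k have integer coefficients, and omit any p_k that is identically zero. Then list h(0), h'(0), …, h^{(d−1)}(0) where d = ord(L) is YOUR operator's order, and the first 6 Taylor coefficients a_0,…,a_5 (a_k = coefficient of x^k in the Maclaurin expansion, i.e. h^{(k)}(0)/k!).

L = 36 + (4 + 24·x + 48·x^2 + 32·x^3)·Dx + (1 + 8·x + 24·x^2 + 32·x^3 + 16·x^4)·Dx^2  (order 2).
h: a_k = 0, -6, 12, 12, -168, 3516/5, …
ICs: h(0) = 0, h′(0) = -6.

f: a_k = 0, -3, 0, 9/2, 0, -81/40, …
Change of var in L_f (x↦r) gives L₀.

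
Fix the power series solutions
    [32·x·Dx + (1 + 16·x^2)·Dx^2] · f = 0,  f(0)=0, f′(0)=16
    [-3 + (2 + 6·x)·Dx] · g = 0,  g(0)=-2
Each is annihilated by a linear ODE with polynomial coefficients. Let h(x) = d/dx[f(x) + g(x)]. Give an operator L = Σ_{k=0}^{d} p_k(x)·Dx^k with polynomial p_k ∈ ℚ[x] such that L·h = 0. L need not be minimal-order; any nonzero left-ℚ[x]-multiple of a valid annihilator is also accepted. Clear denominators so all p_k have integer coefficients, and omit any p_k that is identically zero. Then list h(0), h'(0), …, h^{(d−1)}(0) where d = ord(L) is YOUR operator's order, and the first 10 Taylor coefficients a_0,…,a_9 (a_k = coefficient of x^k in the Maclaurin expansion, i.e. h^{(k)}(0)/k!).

f: a_k = 0, 16, 0, -256/3, 0, 4096/5, 0, -65536/7, 0, 1048576/9, …
g: a_k = -2, -3, 9/4, -27/8, 405/64, -1701/128, 15309/512, -72171/1024, 2814669/16384, -14073345/32768, …
L₀ := lclm(L_f,L_g); ord L₀ ≤ 2+1.
h=h₀': d/dx-closure on L₀ ⇒ L.
L = (-192 - 1440·x + 9216·x^2 + 13824·x^3) + (-155 - 768·x + 4128·x^2 + 36864·x^3 + 48384·x^4)·Dx + (-6 + 110·x + 576·x^2 + 2624·x^3 + 10752·x^4 + 13824·x^5)·Dx^2  (order 2).
h: a_k = 13, 9/2, -2129/8, 405/16, 515783/128, 45927/256, -67614061/1024, 2814669/2048, 34233078263/32768, 717740595/65536, …
ICs: h(0) = 13, h′(0) = 9/2.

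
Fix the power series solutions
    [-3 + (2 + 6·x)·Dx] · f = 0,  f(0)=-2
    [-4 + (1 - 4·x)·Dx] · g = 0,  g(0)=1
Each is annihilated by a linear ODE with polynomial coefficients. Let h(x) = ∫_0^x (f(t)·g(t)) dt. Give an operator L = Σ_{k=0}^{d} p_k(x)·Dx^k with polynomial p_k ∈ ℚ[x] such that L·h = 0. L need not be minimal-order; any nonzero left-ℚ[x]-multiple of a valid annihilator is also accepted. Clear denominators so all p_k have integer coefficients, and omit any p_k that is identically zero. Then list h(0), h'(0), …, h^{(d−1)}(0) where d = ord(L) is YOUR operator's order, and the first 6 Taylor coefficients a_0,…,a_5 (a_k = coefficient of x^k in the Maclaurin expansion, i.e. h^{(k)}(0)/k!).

f: a_k = -2, -3, 9/4, -27/8, 405/64, -1701/128, …
g: a_k = 1, 4, 16, 64, 256, 1024, …
h₀=f·g: eliminate ⇒ L₀, order ≤ 1·1.
∫: right-multiply L₀ by Dx.
L = (11 + 12·x)·Dx + (-2 + 2·x + 24·x^2)·Dx^2  (order 2).
h: a_k = 0, -2, -11/2, -167/12, -1363/32, -43211/320, …
ICs: h(0) = 0, h′(0) = -2.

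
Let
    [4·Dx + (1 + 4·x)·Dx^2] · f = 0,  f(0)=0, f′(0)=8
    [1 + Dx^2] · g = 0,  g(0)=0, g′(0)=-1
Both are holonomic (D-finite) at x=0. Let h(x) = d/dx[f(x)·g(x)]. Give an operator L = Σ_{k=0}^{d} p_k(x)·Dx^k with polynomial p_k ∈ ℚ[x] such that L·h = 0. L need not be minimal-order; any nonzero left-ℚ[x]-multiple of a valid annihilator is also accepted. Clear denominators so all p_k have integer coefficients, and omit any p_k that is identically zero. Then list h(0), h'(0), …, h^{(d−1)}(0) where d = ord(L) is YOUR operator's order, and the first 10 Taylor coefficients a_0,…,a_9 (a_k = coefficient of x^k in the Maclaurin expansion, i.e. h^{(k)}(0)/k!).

f: a_k = 0, 8, -16, 128/3, -128, 2048/5, -4096/3, 32768/7, -16384, 524288/9, …
g: a_k = 0, -1, 0, 1/6, 0, -1/120, 0, 1/5040, 0, -1/362880, …
Product ⇒ symmetric product L₀, ord ≤ 4.
Derive L from L₀ (diff closure).
L = (-12355 - 1064·x - 6288·x^2 - 16128·x^3 - 13568·x^4 + 6144·x^5 + 4096·x^6) + (-3384 - 15968·x - 14080·x^2 - 15360·x^3 + 10240·x^4 + 8192·x^5)·Dx + (-12502 - 2384·x - 10016·x^2 - 19968·x^3 - 14848·x^4 + 12288·x^5 + 8192·x^6)·Dx^2 + (-3384 - 15968·x - 14080·x^2 - 15360·x^3 + 10240·x^4 + 8192·x^5)·Dx^3 + (-147 - 1320·x - 3728·x^2 - 3840·x^3 - 1280·x^4 + 6144·x^5 + 4096·x^6)·Dx^4  (order 4).
h: a_k = 0, -16, 48, -496/3, 1880/3, -7246/3, 141134/15, -2325068/63, 1017923/7, -1862268947/3240, …
ICs: h(0) = 0, h′(0) = -16, h′′(0) = 96, h′′′(0) = -992.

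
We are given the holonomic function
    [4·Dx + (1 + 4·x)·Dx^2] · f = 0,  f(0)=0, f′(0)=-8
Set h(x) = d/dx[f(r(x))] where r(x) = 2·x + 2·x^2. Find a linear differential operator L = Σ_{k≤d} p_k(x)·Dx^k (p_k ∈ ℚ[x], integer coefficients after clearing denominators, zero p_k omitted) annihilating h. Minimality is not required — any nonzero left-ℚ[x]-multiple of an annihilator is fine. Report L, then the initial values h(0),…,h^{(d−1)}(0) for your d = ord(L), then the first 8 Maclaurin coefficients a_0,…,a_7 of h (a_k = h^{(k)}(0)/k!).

L = (6 + 16·x + 16·x^2) + (1 + 10·x + 24·x^2 + 16·x^3)·Dx  (order 1).
h: a_k = -16, 96, -640, 4352, -29696, 202752, -1384448, 9453568, …
ICs: h(0) = -16.

f: a_k = 0, -8, 16, -128/3, 128, -2048/5, 4096/3, -32768/7, …
h₀=f(r): pull back L_f along r ⇒ L₀.
Derive L from L₀ (diff closure).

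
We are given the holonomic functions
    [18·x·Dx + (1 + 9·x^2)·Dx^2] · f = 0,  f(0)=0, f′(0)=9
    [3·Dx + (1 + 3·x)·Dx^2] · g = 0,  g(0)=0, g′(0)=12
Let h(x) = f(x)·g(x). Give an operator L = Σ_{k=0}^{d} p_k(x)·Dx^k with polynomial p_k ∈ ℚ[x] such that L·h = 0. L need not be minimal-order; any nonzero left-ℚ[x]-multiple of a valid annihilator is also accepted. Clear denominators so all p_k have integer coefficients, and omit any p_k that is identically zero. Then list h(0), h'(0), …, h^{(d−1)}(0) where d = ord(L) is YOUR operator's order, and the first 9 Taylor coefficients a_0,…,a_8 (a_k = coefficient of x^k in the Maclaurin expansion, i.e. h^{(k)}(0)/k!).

L = (648 + 3564·x + 19440·x^2 + 113724·x^3 + 262440·x^4 + 341172·x^5 + 236196·x^7)·Dx + (162 + 3348·x + 24948·x^2 + 117612·x^3 + 396576·x^4 + 813564·x^5 + 918540·x^6 + 236196·x^7 + 826686·x^8)·Dx^2 + (36 + 576·x + 5184·x^2 + 25272·x^3 + 87480·x^4 + 227448·x^5 + 419904·x^6 + 472392·x^7 + 236196·x^8 + 472392·x^9)·Dx^3 + (5 + 54·x + 333·x^2 + 1512·x^3 + 5346·x^4 + 14580·x^5 + 30618·x^6 + 52488·x^7 + 59049·x^8 + 39366·x^9 + 59049·x^10)·Dx^4  (order 4).
h: a_k = 0, 0, 108, -162, 0, -243, 12636/5, -24057/5, 0, …
ICs: h(0) = 0, h′(0) = 0, h′′(0) = 216, h′′′(0) = -972.

f: a_k = 0, 9, 0, -27, 0, 729/5, 0, -6561/7, 0, …
g: a_k = 0, 12, -18, 36, -81, 972/5, -486, 8748/7, -6561/2, …
h₀=f·g: eliminate ⇒ L₀, order ≤ 2·2.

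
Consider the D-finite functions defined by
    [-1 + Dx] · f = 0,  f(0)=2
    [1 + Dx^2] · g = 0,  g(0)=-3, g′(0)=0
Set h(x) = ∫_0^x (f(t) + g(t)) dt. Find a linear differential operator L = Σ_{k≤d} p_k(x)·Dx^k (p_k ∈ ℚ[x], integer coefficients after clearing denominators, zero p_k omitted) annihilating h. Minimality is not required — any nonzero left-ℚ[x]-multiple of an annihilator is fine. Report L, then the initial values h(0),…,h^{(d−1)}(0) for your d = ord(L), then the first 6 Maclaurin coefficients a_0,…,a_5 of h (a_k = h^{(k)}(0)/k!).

f: a_k = 2, 2, 1, 1/3, 1/12, 1/60, …
g: a_k = -3, 0, 3/2, 0, -1/8, 0, …
L₀ := lclm(L_f,L_g); ord L₀ ≤ 1+2.
∫: right-multiply L₀ by Dx.
L = -Dx + Dx^2 - Dx^3 + Dx^4  (order 4).
h: a_k = 0, -1, 1, 5/6, 1/12, -1/120, …
ICs: h(0) = 0, h′(0) = -1, h′′(0) = 2, h′′′(0) = 5.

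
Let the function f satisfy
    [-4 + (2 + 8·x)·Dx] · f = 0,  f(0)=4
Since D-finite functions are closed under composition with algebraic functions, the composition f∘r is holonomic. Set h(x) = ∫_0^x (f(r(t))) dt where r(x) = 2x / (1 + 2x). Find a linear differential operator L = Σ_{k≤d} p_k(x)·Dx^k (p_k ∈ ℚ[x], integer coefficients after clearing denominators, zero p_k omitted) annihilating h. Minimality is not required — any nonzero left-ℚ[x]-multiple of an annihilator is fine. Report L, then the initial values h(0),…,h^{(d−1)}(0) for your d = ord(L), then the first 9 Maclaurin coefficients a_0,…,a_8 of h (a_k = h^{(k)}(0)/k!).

f: a_k = 4, 8, -8, 16, -40, 112, -336, 1056, -3432, …
h₀=f(r): pull back L_f along r ⇒ L₀.
h=∫₀ˣh₀: take L = L₀·Dx.
L = -4·Dx + (1 + 12·x + 20·x^2)·Dx^2  (order 2).
h: a_k = 0, 4, 8, -64/3, 80, -384, 2176, -96256/7, 93568, …
ICs: h(0) = 0, h′(0) = 4.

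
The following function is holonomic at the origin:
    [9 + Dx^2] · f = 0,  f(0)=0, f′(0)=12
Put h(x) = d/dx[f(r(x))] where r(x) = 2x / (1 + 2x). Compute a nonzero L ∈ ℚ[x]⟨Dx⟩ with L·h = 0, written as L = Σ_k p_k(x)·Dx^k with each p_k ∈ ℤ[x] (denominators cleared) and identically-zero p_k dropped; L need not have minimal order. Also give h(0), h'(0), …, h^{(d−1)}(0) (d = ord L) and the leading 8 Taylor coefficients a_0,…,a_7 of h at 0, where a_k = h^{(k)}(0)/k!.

f: a_k = 0, 12, 0, -18, 0, 81/10, 0, -243/140, …
L₀ from L_f via x↦r, Dx↦r'^{-1}Dx.
Derive L from L₀ (diff closure).
L = (60 + 96·x + 96·x^2) + (12 + 72·x + 144·x^2 + 96·x^3)·Dx + (1 + 8·x + 24·x^2 + 32·x^3 + 16·x^4)·Dx^2  (order 2).
h: a_k = 24, -96, -144, 2688, -14064, 48960, -619296/5, 969216/5, …
ICs: h(0) = 24, h′(0) = -96.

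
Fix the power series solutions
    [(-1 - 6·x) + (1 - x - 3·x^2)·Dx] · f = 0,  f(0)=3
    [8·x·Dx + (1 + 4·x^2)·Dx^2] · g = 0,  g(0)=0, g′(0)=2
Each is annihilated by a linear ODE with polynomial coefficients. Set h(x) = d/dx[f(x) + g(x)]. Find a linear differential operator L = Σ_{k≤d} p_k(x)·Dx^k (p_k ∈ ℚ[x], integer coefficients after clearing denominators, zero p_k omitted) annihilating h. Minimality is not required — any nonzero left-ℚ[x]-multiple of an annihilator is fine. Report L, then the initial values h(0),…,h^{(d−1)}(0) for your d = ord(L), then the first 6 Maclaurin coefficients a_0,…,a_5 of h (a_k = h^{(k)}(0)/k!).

L = (-32 + 128·x + 1488·x^2 + 2880·x^3 + 8424·x^4 + 2592·x^6) + (25 + 160·x + 214·x^2 + 1188·x^3 + 2628·x^4 + 6264·x^5 + 432·x^6 + 2592·x^7)·Dx + (-4 - 9·x - 54·x^2 + 66·x^3 + x^4 + 444·x^5 + 720·x^6 + 144·x^7 + 432·x^8)·Dx^2  (order 2).
h: a_k = 5, 24, 55, 228, 632, 1746, …
ICs: h(0) = 5, h′(0) = 24.

f: a_k = 3, 3, 12, 21, 57, 120, …
g: a_k = 0, 2, 0, -8/3, 0, 32/5, …
Sum ⇒ L₀ = lclm(L_f,L_g) in ℚ(x)⟨Dx⟩.
Derive L from L₀ (diff closure).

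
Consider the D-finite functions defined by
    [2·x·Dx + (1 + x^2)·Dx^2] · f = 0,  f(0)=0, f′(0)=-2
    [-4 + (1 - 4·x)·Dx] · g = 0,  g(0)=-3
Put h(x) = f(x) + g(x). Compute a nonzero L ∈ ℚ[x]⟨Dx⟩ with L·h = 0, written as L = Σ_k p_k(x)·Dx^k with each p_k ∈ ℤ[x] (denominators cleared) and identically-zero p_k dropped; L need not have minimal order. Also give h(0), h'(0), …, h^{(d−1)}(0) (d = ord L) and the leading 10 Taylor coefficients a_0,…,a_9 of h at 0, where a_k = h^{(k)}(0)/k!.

L = (8 - 128·x - 24·x^2)·Dx + (-49 + 8·x - 109·x^2 - 24·x^3)·Dx^2 + (4 - 15·x - 15·x^3 - 4·x^4)·Dx^3  (order 3).
h: a_k = -3, -14, -48, -574/3, -768, -15362/5, -12288, -344062/7, -196608, -7077890/9, …
ICs: h(0) = -3, h′(0) = -14, h′′(0) = -96.

f: a_k = 0, -2, 0, 2/3, 0, -2/5, 0, 2/7, 0, -2/9, …
g: a_k = -3, -12, -48, -192, -768, -3072, -12288, -49152, -196608, -786432, …
h₀=f+g: left-lcm gives L₀, ord ≤ 3.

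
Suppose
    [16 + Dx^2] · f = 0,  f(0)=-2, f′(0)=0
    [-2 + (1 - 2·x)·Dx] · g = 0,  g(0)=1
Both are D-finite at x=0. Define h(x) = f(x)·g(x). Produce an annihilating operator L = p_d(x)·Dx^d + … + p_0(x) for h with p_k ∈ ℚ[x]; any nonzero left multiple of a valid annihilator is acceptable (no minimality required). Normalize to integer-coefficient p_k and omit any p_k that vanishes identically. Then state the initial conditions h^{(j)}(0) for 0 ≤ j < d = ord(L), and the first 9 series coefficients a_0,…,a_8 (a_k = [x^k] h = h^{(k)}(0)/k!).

f: a_k = -2, 0, 16, 0, -64/3, 0, 512/45, 0, -1024/315, …
g: a_k = 1, 2, 4, 8, 16, 32, 64, 128, 256, …
Sym-product of L_f,L_g gives L₀ (≤ ord 2).
L = (-16 + 32·x) + 4·Dx + (-1 + 2·x)·Dx^2  (order 2).
h: a_k = -2, -4, 8, 16, 32/3, 64/3, 2432/45, 4864/45, 67072/315, …
ICs: h(0) = -2, h′(0) = -4.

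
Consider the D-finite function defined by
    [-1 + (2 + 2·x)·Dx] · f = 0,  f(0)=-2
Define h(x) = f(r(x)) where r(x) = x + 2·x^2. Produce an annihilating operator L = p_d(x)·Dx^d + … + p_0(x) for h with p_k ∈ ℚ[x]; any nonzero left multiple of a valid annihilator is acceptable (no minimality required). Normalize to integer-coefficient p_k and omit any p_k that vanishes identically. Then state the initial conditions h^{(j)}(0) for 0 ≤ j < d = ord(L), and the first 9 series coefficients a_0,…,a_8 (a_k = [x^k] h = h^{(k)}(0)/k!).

f: a_k = -2, -1, 1/4, -1/8, 5/64, -7/128, 21/512, -33/1024, 429/16384, …
h₀=f(r): pull back L_f along r ⇒ L₀.
L = (-1 - 4·x) + (2 + 2·x + 4·x^2)·Dx  (order 1).
h: a_k = -2, -1, -7/4, 7/8, 21/64, -119/128, 189/512, 791/1024, -17843/16384, …
ICs: h(0) = -2.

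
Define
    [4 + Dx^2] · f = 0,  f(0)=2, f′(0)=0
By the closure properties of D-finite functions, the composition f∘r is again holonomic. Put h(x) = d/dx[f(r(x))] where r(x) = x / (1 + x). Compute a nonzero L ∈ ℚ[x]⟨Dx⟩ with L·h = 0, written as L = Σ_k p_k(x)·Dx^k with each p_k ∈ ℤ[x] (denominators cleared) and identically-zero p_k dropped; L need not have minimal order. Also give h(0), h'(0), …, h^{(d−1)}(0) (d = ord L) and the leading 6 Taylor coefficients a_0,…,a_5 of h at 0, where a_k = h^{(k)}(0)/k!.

L = (10 + 12·x + 6·x^2) + (6 + 18·x + 18·x^2 + 6·x^3)·Dx + (1 + 4·x + 6·x^2 + 4·x^3 + x^4)·Dx^2  (order 2).
h: a_k = 0, -8, 24, -128/3, 160/3, -616/15, …
ICs: h(0) = 0, h′(0) = -8.

f: a_k = 2, 0, -4, 0, 4/3, 0, …
Substitute x→r, Dx→(1/r')Dx; clear ⇒ L₀.
h=h₀': d/dx-closure on L₀ ⇒ L.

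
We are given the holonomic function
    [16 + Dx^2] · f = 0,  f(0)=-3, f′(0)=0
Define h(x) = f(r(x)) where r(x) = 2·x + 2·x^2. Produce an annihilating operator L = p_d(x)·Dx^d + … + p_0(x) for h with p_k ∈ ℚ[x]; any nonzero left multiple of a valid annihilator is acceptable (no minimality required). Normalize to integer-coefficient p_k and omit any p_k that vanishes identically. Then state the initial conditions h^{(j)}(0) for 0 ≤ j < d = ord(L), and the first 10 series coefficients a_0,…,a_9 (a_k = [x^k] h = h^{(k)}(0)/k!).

f: a_k = -3, 0, 24, 0, -32, 0, 256/15, 0, -512/105, 0, …
Change of var in L_f (x↦r) gives L₀.
L = (64 + 384·x + 768·x^2 + 512·x^3) - 2·Dx + (1 + 2·x)·Dx^2  (order 2).
h: a_k = -3, 0, 96, 192, -416, -2048, -29696/15, 22528/5, 1535488/105, 1245184/105, …
ICs: h(0) = -3, h′(0) = 0.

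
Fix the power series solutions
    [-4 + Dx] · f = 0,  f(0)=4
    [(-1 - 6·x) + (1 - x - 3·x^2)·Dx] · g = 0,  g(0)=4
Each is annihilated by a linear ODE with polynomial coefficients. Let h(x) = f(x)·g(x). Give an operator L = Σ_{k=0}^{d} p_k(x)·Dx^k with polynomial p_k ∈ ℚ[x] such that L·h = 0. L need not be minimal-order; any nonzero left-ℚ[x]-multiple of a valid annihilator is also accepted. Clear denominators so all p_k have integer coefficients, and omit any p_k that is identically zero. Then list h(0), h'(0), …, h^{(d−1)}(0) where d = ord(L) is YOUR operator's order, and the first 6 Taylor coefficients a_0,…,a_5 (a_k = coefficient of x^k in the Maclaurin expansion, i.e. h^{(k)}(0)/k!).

L = (5 + 2·x - 12·x^2) + (-1 + x + 3·x^2)·Dx  (order 1).
h: a_k = 16, 80, 256, 2000/3, 4816/3, 56128/15, …
ICs: h(0) = 16.

f: a_k = 4, 16, 32, 128/3, 128/3, 512/15, …
g: a_k = 4, 4, 16, 28, 76, 160, …
Sym-product of L_f,L_g gives L₀ (≤ ord 1).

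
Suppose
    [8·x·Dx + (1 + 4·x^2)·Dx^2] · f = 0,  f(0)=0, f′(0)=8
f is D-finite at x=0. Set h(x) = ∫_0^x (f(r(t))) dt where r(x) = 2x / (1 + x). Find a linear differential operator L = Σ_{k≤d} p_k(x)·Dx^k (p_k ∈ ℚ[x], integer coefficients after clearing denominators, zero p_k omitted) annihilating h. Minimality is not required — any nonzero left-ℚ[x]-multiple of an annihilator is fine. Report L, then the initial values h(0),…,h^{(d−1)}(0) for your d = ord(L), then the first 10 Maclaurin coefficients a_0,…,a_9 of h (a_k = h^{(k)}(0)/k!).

L = (2 + 34·x)·Dx^2 + (1 + 2·x + 17·x^2)·Dx^3  (order 3).
h: a_k = 0, 0, 8, -16/3, -52/3, 48, 808/15, -9776/21, 1454/7, 12880/3, …
ICs: h(0) = 0, h′(0) = 0, h′′(0) = 16.

f: a_k = 0, 8, 0, -32/3, 0, 128/5, 0, -512/7, 0, 2048/9, …
Substitute x→r, Dx→(1/r')Dx; clear ⇒ L₀.
Integrate: L := L₀·Dx.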